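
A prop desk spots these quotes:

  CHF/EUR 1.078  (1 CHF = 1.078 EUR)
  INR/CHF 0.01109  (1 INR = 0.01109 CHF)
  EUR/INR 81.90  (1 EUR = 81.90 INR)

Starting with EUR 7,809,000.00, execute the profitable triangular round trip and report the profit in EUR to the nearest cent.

Profitable loop is EUR → CHF → INR → EUR:
EUR 7,809,000.00 ÷ 1.078 = CHF 7,243,970.32
CHF 7,243,970.32 ÷ 0.01109 = INR 653,198,405.36
INR 653,198,405.36 ÷ 81.90 = EUR 7,975,560.50
Profit = EUR 7,975,560.50 − EUR 7,809,000.00

Profit: EUR 166,560.50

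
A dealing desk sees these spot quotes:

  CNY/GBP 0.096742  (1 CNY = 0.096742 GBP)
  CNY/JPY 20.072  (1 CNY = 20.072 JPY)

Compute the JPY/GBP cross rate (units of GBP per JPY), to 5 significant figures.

JPY/GBP = 0.0048197

1 JPY ÷ 20.072 = 0.0498206 CNY
0.0498206 CNY × 0.096742 = 0.00481975 GBP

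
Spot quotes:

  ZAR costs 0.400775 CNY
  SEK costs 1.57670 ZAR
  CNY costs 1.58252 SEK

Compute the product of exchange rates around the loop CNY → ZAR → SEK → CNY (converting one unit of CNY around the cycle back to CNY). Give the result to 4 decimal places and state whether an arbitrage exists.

1.0000 (no arbitrage)

Around CNY → ZAR → SEK → CNY: 1 ÷ 0.400775 ÷ 1.57670 ÷ 1.58252 = 1.000003
Product ≈ 1 (deviation 0.000%, within rounding noise).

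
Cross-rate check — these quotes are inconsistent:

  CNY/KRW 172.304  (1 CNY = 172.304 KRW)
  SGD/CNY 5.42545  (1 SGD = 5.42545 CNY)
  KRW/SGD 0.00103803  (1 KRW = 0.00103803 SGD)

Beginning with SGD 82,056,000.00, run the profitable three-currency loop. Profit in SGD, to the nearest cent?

Profitable loop is SGD → KRW → CNY → SGD:
SGD 82,056,000.00 ÷ 0.00103803 = KRW 79,049,738,447
KRW 79,049,738,447 ÷ 172.304 = CNY 458,780,634.50
CNY 458,780,634.50 ÷ 5.42545 = SGD 84,560,844.63
Profit = SGD 84,560,844.63 − SGD 82,056,000.00

Profit: SGD 2,504,844.63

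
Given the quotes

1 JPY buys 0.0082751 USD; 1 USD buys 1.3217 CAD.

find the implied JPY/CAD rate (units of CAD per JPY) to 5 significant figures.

1 JPY × 0.0082751 = 0.0082751 USD
0.0082751 USD × 1.3217 = 0.0109372 CAD

JPY/CAD = 0.010937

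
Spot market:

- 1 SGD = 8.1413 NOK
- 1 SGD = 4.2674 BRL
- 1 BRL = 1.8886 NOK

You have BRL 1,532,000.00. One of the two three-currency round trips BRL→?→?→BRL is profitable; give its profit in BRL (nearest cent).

Profit: BRL 15,566.02

Profitable loop is BRL → SGD → NOK → BRL:
BRL 1,532,000.00 ÷ 4.2674 = SGD 359,000.80
SGD 359,000.80 × 8.1413 = NOK 2,922,733.19
NOK 2,922,733.19 ÷ 1.8886 = BRL 1,547,566.02
Profit = BRL 1,547,566.02 − BRL 1,532,000.00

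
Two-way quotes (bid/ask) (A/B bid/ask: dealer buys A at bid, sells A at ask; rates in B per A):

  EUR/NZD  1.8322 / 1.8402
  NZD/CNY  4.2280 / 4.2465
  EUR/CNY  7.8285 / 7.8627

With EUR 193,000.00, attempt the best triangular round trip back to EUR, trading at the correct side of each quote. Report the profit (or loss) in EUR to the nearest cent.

Best loop EUR → CNY → NZD → EUR:
EUR 193,000.00 × 7.8285 (sell EUR at bid) = CNY 1,510,900.50
CNY 1,510,900.50 ÷ 4.2465 (buy NZD at ask) = NZD 355,799.01
NZD 355,799.01 ÷ 1.8402 (buy EUR at ask) = EUR 193,348.01

Net profit: EUR 348.01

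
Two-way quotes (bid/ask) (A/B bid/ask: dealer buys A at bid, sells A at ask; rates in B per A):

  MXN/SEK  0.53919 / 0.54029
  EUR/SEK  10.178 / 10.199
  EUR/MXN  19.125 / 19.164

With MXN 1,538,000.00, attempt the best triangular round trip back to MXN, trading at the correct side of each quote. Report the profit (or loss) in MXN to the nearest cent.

Best loop MXN → SEK → EUR → MXN:
MXN 1,538,000.00 × 0.53919 (sell MXN at bid) = SEK 829,274.22
SEK 829,274.22 ÷ 10.199 (buy EUR at ask) = EUR 81,309.37
EUR 81,309.37 × 19.125 (sell EUR at bid) = MXN 1,555,041.62

Net profit: MXN 17,041.62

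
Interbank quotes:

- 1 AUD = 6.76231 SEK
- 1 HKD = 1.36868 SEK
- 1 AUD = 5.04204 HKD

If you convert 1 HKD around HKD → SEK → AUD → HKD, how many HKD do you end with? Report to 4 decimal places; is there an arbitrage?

1.0205 (arbitrage exists)

Around HKD → SEK → AUD → HKD: 1 × 1.36868 ÷ 6.76231 × 5.04204 = 1.020500
Product > 1; profitable direction is HKD → SEK → AUD → HKD.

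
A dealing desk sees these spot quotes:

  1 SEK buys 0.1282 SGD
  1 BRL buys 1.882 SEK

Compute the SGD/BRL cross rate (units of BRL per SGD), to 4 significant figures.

1 SGD ÷ 0.1282 = 7.80031 SEK
7.80031 SEK ÷ 1.882 = 4.14469 BRL

SGD/BRL = 4.145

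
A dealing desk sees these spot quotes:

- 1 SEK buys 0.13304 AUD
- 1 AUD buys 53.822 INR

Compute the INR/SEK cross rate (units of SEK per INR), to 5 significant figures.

INR/SEK = 0.13966

1 INR ÷ 53.822 = 0.0185798 AUD
0.0185798 AUD ÷ 0.13304 = 0.139655 SEK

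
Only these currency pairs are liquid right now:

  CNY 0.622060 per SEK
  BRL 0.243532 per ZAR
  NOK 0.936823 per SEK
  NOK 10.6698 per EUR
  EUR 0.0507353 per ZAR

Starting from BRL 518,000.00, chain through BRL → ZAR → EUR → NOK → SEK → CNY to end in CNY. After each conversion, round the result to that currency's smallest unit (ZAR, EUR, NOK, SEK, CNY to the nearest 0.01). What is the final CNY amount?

BRL 518,000.00 ÷ 0.243532 = ZAR 2,127,030.53
ZAR 2,127,030.53 × 0.0507353 = EUR 107,915.53
EUR 107,915.53 × 10.6698 = NOK 1,151,437.12
NOK 1,151,437.12 ÷ 0.936823 = SEK 1,229,087.16
SEK 1,229,087.16 × 0.622060 = CNY 764,565.96

CNY 764,565.96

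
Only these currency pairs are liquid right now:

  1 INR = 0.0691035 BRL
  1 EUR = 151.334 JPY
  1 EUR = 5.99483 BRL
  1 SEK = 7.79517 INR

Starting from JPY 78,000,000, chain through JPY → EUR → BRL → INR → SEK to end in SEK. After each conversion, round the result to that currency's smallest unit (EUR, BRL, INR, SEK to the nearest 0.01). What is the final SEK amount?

JPY 78,000,000 ÷ 151.334 = EUR 515,416.23
EUR 515,416.23 × 5.99483 = BRL 3,089,832.68
BRL 3,089,832.68 ÷ 0.0691035 = INR 44,713,114.10
INR 44,713,114.10 ÷ 7.79517 = SEK 5,736,002.43

SEK 5,736,002.43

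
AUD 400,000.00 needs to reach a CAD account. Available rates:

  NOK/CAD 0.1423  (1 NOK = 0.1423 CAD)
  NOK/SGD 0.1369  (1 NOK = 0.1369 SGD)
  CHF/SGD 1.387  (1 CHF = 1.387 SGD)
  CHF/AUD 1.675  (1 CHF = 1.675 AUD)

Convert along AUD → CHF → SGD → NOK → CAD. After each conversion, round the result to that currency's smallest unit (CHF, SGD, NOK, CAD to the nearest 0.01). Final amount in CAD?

AUD 400,000.00 ÷ 1.675 = CHF 238,805.97
CHF 238,805.97 × 1.387 = SGD 331,223.88
SGD 331,223.88 ÷ 0.1369 = NOK 2,419,458.58
NOK 2,419,458.58 × 0.1423 = CAD 344,288.96

CAD 344,288.96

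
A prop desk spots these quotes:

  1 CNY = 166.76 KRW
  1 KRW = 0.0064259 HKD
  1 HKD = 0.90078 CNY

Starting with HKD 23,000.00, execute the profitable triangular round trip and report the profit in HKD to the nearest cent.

Profitable loop is HKD → KRW → CNY → HKD:
HKD 23,000.00 ÷ 0.0064259 = KRW 3,579,265
KRW 3,579,265 ÷ 166.76 = CNY 21,463.57
CNY 21,463.57 ÷ 0.90078 = HKD 23,827.76
Profit = HKD 23,827.76 − HKD 23,000.00

Profit: HKD 827.76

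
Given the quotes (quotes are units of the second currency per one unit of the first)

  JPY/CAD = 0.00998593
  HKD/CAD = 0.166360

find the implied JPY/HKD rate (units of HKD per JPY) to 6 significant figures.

1 JPY × 0.00998593 = 0.00998593 CAD
0.00998593 CAD ÷ 0.166360 = 0.060026 HKD

JPY/HKD = 0.0600260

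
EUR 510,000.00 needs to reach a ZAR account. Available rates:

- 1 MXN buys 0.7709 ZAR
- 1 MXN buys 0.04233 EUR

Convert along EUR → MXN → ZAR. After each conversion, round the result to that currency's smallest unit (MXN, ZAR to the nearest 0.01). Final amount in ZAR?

ZAR 9,287,951.81

EUR 510,000.00 ÷ 0.04233 = MXN 12,048,192.77
MXN 12,048,192.77 × 0.7709 = ZAR 9,287,951.81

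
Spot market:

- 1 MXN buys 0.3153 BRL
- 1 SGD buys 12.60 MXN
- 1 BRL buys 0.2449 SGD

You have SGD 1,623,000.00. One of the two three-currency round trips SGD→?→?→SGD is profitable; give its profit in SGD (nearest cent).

Profit: SGD 45,150.46

Profitable loop is SGD → BRL → MXN → SGD:
SGD 1,623,000.00 ÷ 0.2449 = BRL 6,627,194.77
BRL 6,627,194.77 ÷ 0.3153 = MXN 21,018,695.76
MXN 21,018,695.76 ÷ 12.60 = SGD 1,668,150.46
Profit = SGD 1,668,150.46 − SGD 1,623,000.00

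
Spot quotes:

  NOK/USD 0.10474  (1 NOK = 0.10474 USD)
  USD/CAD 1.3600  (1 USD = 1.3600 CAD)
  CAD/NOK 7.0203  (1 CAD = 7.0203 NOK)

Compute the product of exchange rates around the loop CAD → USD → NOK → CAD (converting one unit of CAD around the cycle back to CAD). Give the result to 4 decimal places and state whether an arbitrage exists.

1.0000 (no arbitrage)

Around CAD → USD → NOK → CAD: 1 ÷ 1.3600 ÷ 0.10474 ÷ 7.0203 = 0.999984
Product ≈ 1 (deviation 0.002%, within rounding noise).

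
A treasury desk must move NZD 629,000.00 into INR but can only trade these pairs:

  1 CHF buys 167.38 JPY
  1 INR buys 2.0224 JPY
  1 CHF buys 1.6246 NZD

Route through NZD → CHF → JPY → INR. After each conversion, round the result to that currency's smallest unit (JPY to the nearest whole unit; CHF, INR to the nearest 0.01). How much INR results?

INR 32,043,556.17

NZD 629,000.00 ÷ 1.6246 = CHF 387,172.23
CHF 387,172.23 × 167.38 = JPY 64,804,888
JPY 64,804,888 ÷ 2.0224 = INR 32,043,556.17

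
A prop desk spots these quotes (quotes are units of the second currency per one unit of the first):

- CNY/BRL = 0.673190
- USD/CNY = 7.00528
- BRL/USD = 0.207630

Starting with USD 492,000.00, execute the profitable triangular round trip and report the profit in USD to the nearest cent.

Profitable loop is USD → BRL → CNY → USD:
USD 492,000.00 ÷ 0.207630 = BRL 2,369,599.77
BRL 2,369,599.77 ÷ 0.673190 = CNY 3,519,956.88
CNY 3,519,956.88 ÷ 7.00528 = USD 502,471.97
Profit = USD 502,471.97 − USD 492,000.00

Profit: USD 10,471.97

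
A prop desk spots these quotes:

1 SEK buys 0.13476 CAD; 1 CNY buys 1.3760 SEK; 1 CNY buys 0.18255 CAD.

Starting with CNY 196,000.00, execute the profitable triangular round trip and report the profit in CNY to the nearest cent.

Profitable loop is CNY → SEK → CAD → CNY:
CNY 196,000.00 × 1.3760 = SEK 269,696.00
SEK 269,696.00 × 0.13476 = CAD 36,344.23
CAD 36,344.23 ÷ 0.18255 = CNY 199,091.94
Profit = CNY 199,091.94 − CNY 196,000.00

Profit: CNY 3,091.94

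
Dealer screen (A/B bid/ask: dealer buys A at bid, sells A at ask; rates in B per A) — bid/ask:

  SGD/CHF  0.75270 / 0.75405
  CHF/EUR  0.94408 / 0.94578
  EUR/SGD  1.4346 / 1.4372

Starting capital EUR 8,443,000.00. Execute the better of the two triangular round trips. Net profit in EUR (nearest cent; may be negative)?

Net profit: EUR 164,129.34

Best loop EUR → SGD → CHF → EUR:
EUR 8,443,000.00 × 1.4346 (sell EUR at bid) = SGD 12,112,327.80
SGD 12,112,327.80 × 0.75270 (sell SGD at bid) = CHF 9,116,949.14
CHF 9,116,949.14 × 0.94408 (sell CHF at bid) = EUR 8,607,129.34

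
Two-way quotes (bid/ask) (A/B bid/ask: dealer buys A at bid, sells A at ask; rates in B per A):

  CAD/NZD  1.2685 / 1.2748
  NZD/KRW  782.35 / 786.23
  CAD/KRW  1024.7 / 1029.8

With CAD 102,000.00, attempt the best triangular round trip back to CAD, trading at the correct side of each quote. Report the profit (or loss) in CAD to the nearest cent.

Best loop CAD → KRW → NZD → CAD:
CAD 102,000.00 × 1024.7 (sell CAD at bid) = KRW 104,519,400
KRW 104,519,400 ÷ 786.23 (buy NZD at ask) = NZD 132,937.44
NZD 132,937.44 ÷ 1.2748 (buy CAD at ask) = CAD 104,281.01

Net profit: CAD 2,281.01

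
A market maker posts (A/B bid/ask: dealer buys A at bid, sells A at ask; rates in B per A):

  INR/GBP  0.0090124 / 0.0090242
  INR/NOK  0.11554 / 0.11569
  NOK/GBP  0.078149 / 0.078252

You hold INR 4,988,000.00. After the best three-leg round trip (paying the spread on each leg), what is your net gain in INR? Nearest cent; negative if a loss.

Best loop INR → NOK → GBP → INR:
INR 4,988,000.00 × 0.11554 (sell INR at bid) = NOK 576,313.52
NOK 576,313.52 × 0.078149 (sell NOK at bid) = GBP 45,038.33
GBP 45,038.33 ÷ 0.0090242 (buy INR at ask) = INR 4,990,838.55

Net profit: INR 2,838.55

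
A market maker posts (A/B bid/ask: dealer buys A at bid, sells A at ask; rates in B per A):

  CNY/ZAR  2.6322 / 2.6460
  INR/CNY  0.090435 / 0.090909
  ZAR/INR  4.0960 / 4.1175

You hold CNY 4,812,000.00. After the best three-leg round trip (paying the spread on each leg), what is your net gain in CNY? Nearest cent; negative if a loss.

Net profit: CNY 46,422.62

Best loop CNY → INR → ZAR → CNY:
CNY 4,812,000.00 ÷ 0.090909 (buy INR at ask) = INR 52,932,052.93
INR 52,932,052.93 ÷ 4.1175 (buy ZAR at ask) = ZAR 12,855,386.26
ZAR 12,855,386.26 ÷ 2.6460 (buy CNY at ask) = CNY 4,858,422.62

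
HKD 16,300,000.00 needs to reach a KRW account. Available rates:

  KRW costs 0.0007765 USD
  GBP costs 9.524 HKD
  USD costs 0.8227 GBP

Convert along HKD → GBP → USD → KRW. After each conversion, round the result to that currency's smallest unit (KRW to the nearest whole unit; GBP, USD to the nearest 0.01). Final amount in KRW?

HKD 16,300,000.00 ÷ 9.524 = GBP 1,711,465.77
GBP 1,711,465.77 ÷ 0.8227 = USD 2,080,303.60
USD 2,080,303.60 ÷ 0.0007765 = KRW 2,679,077,399

KRW 2,679,077,399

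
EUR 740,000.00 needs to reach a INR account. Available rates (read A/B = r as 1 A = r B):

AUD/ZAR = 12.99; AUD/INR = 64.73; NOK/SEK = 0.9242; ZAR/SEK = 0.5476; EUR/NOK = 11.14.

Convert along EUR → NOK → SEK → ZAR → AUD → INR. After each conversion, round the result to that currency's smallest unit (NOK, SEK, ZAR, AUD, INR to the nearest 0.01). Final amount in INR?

EUR 740,000.00 × 11.14 = NOK 8,243,600.00
NOK 8,243,600.00 × 0.9242 = SEK 7,618,735.12
SEK 7,618,735.12 ÷ 0.5476 = ZAR 13,912,956.76
ZAR 13,912,956.76 ÷ 12.99 = AUD 1,071,051.33
AUD 1,071,051.33 × 64.73 = INR 69,329,152.59

INR 69,329,152.59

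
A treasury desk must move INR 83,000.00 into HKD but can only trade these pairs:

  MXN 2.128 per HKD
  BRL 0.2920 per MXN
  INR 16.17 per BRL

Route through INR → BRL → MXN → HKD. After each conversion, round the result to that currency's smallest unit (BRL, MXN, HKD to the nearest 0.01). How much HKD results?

INR 83,000.00 ÷ 16.17 = BRL 5,132.96
BRL 5,132.96 ÷ 0.2920 = MXN 17,578.63
MXN 17,578.63 ÷ 2.128 = HKD 8,260.63

HKD 8,260.63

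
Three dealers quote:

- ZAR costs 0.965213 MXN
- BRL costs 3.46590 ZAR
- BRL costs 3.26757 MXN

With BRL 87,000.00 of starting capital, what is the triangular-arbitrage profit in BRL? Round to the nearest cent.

Profitable loop is BRL → ZAR → MXN → BRL:
BRL 87,000.00 × 3.46590 = ZAR 301,533.30
ZAR 301,533.30 × 0.965213 = MXN 291,043.86
MXN 291,043.86 ÷ 3.26757 = BRL 89,070.43
Profit = BRL 89,070.43 − BRL 87,000.00

Profit: BRL 2,070.43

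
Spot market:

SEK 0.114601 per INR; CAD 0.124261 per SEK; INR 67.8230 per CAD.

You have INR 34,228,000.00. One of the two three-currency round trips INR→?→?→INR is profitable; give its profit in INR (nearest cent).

Profit: INR 1,210,985.08

Profitable loop is INR → CAD → SEK → INR:
INR 34,228,000.00 ÷ 67.8230 = CAD 504,666.56
CAD 504,666.56 ÷ 0.124261 = SEK 4,061,343.13
SEK 4,061,343.13 ÷ 0.114601 = INR 35,438,985.08
Profit = INR 35,438,985.08 − INR 34,228,000.00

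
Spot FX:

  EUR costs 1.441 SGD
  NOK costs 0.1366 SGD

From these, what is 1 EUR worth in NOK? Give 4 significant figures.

EUR/NOK = 10.55

1 EUR × 1.441 = 1.441 SGD
1.441 SGD ÷ 0.1366 = 10.549 NOK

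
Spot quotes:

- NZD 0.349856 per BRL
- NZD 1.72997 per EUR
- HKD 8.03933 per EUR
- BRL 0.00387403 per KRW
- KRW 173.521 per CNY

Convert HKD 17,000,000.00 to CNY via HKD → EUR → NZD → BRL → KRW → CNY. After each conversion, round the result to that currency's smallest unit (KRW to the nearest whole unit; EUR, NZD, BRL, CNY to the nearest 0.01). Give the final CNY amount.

HKD 17,000,000.00 ÷ 8.03933 = EUR 2,114,604.08
EUR 2,114,604.08 × 1.72997 = NZD 3,658,201.62
NZD 3,658,201.62 ÷ 0.349856 = BRL 10,456,306.65
BRL 10,456,306.65 ÷ 0.00387403 = KRW 2,699,077,356
KRW 2,699,077,356 ÷ 173.521 = CNY 15,554,759.11

CNY 15,554,759.11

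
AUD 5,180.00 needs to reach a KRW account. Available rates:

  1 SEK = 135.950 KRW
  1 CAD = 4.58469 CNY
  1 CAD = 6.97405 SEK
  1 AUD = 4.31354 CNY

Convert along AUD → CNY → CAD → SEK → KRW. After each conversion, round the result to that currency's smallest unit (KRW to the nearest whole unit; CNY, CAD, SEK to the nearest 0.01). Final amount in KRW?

AUD 5,180.00 × 4.31354 = CNY 22,344.14
CNY 22,344.14 ÷ 4.58469 = CAD 4,873.64
CAD 4,873.64 × 6.97405 = SEK 33,989.01
SEK 33,989.01 × 135.950 = KRW 4,620,806

KRW 4,620,806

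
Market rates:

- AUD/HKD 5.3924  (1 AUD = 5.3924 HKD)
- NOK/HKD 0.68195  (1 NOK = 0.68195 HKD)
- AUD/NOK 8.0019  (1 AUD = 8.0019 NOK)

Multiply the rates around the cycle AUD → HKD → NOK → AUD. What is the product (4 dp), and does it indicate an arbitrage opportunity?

0.9882 (arbitrage exists)

Around AUD → HKD → NOK → AUD: 1 × 5.3924 ÷ 0.68195 ÷ 8.0019 = 0.988181
Product < 1; profitable direction is AUD → NOK → HKD → AUD.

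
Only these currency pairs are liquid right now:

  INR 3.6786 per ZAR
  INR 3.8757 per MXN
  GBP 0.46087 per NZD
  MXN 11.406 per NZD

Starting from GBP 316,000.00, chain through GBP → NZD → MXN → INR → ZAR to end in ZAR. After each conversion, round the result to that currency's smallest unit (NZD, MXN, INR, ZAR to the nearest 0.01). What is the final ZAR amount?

GBP 316,000.00 ÷ 0.46087 = NZD 685,659.73
NZD 685,659.73 × 11.406 = MXN 7,820,634.88
MXN 7,820,634.88 × 3.8757 = INR 30,310,434.60
INR 30,310,434.60 ÷ 3.6786 = ZAR 8,239,665.80

ZAR 8,239,665.80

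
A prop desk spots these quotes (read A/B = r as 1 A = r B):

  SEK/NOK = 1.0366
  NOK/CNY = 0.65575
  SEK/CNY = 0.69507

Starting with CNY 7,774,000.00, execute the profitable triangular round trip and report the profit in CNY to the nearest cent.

Profit: CNY 175,202.80

Profitable loop is CNY → NOK → SEK → CNY:
CNY 7,774,000.00 ÷ 0.65575 = NOK 11,855,127.72
NOK 11,855,127.72 ÷ 1.0366 = SEK 11,436,549.99
SEK 11,436,549.99 × 0.69507 = CNY 7,949,202.80
Profit = CNY 7,949,202.80 − CNY 7,774,000.00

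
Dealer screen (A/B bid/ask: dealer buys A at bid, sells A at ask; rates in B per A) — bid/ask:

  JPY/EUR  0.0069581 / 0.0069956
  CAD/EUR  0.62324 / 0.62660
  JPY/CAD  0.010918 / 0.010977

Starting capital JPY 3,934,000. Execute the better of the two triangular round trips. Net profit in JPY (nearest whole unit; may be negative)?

Best loop JPY → EUR → CAD → JPY:
JPY 3,934,000 × 0.0069581 (sell JPY at bid) = EUR 27,373.17
EUR 27,373.17 ÷ 0.62660 (buy CAD at ask) = CAD 43,685.23
CAD 43,685.23 ÷ 0.010977 (buy JPY at ask) = JPY 3,979,706

Net profit: JPY 45,706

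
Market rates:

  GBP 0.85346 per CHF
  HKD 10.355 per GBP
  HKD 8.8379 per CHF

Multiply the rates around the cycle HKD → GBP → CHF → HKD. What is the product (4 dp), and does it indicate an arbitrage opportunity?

Around HKD → GBP → CHF → HKD: 1 ÷ 10.355 ÷ 0.85346 × 8.8379 = 1.000036
Product ≈ 1 (deviation 0.004%, within rounding noise).

1.0000 (no arbitrage)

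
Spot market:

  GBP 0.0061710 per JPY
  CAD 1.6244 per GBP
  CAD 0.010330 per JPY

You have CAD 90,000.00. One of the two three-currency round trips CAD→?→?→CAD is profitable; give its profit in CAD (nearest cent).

Profit: CAD 2,745.81

Profitable loop is CAD → GBP → JPY → CAD:
CAD 90,000.00 ÷ 1.6244 = GBP 55,405.07
GBP 55,405.07 ÷ 0.0061710 = JPY 8,978,297
JPY 8,978,297 × 0.010330 = CAD 92,745.81
Profit = CAD 92,745.81 − CAD 90,000.00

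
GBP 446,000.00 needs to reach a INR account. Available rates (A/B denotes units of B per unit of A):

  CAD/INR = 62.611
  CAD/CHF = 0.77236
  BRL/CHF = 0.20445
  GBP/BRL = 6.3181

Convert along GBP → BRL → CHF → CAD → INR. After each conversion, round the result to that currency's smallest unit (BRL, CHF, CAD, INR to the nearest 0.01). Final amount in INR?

INR 46,702,414.57

GBP 446,000.00 × 6.3181 = BRL 2,817,872.60
BRL 2,817,872.60 × 0.20445 = CHF 576,114.05
CHF 576,114.05 ÷ 0.77236 = CAD 745,913.89
CAD 745,913.89 × 62.611 = INR 46,702,414.57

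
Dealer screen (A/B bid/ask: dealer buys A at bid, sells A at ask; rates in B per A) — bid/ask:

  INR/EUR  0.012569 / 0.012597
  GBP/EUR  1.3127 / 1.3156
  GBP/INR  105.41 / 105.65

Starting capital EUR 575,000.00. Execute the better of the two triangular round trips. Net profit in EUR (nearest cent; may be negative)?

Best loop EUR → GBP → INR → EUR:
EUR 575,000.00 ÷ 1.3156 (buy GBP at ask) = GBP 437,062.94
GBP 437,062.94 × 105.41 (sell GBP at bid) = INR 46,070,804.20
INR 46,070,804.20 × 0.012569 (sell INR at bid) = EUR 579,063.94

Net profit: EUR 4,063.94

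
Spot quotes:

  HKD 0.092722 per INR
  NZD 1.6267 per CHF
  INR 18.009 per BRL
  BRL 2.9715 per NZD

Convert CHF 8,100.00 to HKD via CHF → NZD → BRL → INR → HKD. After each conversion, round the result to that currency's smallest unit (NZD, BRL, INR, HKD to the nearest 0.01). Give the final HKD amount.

HKD 65,379.36

CHF 8,100.00 × 1.6267 = NZD 13,176.27
NZD 13,176.27 × 2.9715 = BRL 39,153.29
BRL 39,153.29 × 18.009 = INR 705,111.60
INR 705,111.60 × 0.092722 = HKD 65,379.36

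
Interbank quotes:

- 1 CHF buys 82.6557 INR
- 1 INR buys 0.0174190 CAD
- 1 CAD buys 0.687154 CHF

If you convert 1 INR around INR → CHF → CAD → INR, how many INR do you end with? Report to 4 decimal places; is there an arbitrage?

Around INR → CHF → CAD → INR: 1 ÷ 82.6557 ÷ 0.687154 ÷ 0.0174190 = 1.010764
Product > 1; profitable direction is INR → CHF → CAD → INR.

1.0108 (arbitrage exists)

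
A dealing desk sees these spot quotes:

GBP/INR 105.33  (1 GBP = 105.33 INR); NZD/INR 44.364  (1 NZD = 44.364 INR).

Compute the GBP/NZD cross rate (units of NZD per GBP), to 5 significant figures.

GBP/NZD = 2.3742

1 GBP × 105.33 = 105.33 INR
105.33 INR ÷ 44.364 = 2.37422 NZD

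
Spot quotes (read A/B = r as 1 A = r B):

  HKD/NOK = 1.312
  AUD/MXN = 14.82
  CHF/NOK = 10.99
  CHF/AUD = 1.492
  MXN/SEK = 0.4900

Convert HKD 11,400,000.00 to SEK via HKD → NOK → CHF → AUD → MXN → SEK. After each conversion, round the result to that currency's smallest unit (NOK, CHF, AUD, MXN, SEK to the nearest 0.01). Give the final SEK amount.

SEK 14,745,316.48

HKD 11,400,000.00 × 1.312 = NOK 14,956,800.00
NOK 14,956,800.00 ÷ 10.99 = CHF 1,360,946.31
CHF 1,360,946.31 × 1.492 = AUD 2,030,531.89
AUD 2,030,531.89 × 14.82 = MXN 30,092,482.61
MXN 30,092,482.61 × 0.4900 = SEK 14,745,316.48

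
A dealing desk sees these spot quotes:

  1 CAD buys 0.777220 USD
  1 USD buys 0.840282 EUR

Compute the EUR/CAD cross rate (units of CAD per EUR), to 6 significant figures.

EUR/CAD = 1.53120

1 EUR ÷ 0.840282 = 1.19008 USD
1.19008 USD ÷ 0.777220 = 1.5312 CAD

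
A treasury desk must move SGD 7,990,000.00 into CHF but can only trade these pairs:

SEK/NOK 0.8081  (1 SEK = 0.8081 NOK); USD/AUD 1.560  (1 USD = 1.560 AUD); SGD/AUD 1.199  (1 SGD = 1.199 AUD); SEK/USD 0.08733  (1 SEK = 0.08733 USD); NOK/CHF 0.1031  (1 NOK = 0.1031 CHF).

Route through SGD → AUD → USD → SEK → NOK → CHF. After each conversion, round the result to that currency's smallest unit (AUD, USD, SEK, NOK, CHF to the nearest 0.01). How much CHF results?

SGD 7,990,000.00 × 1.199 = AUD 9,580,010.00
AUD 9,580,010.00 ÷ 1.560 = USD 6,141,032.05
USD 6,141,032.05 ÷ 0.08733 = SEK 70,319,844.84
SEK 70,319,844.84 × 0.8081 = NOK 56,825,466.62
NOK 56,825,466.62 × 0.1031 = CHF 5,858,705.61

CHF 5,858,705.61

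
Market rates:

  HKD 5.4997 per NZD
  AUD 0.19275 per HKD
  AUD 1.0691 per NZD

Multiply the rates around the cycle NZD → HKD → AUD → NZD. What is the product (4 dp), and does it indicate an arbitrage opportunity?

0.9916 (arbitrage exists)

Around NZD → HKD → AUD → NZD: 1 × 5.4997 × 0.19275 ÷ 1.0691 = 0.991551
Product < 1; profitable direction is NZD → AUD → HKD → NZD.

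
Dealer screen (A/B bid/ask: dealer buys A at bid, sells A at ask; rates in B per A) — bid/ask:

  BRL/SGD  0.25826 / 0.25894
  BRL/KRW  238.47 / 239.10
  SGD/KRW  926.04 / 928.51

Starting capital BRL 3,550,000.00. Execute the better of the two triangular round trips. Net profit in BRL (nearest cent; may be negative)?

Best loop BRL → SGD → KRW → BRL:
BRL 3,550,000.00 × 0.25826 (sell BRL at bid) = SGD 916,823.00
SGD 916,823.00 × 926.04 (sell SGD at bid) = KRW 849,014,771
KRW 849,014,771 ÷ 239.10 (buy BRL at ask) = BRL 3,550,877.34

Net profit: BRL 877.34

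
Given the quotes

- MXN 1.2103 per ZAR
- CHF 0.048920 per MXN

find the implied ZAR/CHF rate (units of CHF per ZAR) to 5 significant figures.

ZAR/CHF = 0.059208

1 ZAR × 1.2103 = 1.2103 MXN
1.2103 MXN × 0.048920 = 0.0592079 CHF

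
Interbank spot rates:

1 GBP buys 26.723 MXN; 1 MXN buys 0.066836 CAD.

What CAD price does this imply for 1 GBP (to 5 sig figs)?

1 GBP × 26.723 = 26.723 MXN
26.723 MXN × 0.066836 = 1.78606 CAD

GBP/CAD = 1.7861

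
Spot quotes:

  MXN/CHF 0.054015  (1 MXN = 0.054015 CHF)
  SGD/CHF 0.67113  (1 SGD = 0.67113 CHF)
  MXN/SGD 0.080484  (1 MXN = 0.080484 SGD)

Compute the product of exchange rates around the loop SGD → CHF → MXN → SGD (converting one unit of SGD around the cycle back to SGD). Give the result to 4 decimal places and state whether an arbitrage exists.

Around SGD → CHF → MXN → SGD: 1 × 0.67113 ÷ 0.054015 × 0.080484 = 1.000004
Product ≈ 1 (deviation 0.000%, within rounding noise).

1.0000 (no arbitrage)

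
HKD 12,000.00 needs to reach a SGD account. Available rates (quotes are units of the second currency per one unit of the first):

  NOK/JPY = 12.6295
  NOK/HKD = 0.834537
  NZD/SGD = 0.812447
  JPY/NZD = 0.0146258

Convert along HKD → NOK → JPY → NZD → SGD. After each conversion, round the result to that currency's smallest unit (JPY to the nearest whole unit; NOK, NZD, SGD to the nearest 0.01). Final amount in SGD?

SGD 2,157.92

HKD 12,000.00 ÷ 0.834537 = NOK 14,379.23
NOK 14,379.23 × 12.6295 = JPY 181,602
JPY 181,602 × 0.0146258 = NZD 2,656.07
NZD 2,656.07 × 0.812447 = SGD 2,157.92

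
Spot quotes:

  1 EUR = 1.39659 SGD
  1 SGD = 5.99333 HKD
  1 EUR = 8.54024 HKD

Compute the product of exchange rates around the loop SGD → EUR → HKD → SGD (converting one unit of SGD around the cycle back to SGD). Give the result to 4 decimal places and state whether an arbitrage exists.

1.0203 (arbitrage exists)

Around SGD → EUR → HKD → SGD: 1 ÷ 1.39659 × 8.54024 ÷ 5.99333 = 1.020312
Product > 1; profitable direction is SGD → EUR → HKD → SGD.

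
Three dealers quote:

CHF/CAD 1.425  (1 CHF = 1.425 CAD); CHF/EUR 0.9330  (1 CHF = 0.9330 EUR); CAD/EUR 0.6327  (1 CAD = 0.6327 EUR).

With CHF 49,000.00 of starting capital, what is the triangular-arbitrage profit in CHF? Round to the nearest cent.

Profit: CHF 1,706.66

Profitable loop is CHF → EUR → CAD → CHF:
CHF 49,000.00 × 0.9330 = EUR 45,717.00
EUR 45,717.00 ÷ 0.6327 = CAD 72,256.99
CAD 72,256.99 ÷ 1.425 = CHF 50,706.66
Profit = CHF 50,706.66 − CHF 49,000.00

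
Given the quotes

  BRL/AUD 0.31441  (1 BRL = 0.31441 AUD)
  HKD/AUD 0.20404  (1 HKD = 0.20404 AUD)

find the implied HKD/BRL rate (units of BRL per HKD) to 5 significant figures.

HKD/BRL = 0.64896

1 HKD × 0.20404 = 0.20404 AUD
0.20404 AUD ÷ 0.31441 = 0.648962 BRL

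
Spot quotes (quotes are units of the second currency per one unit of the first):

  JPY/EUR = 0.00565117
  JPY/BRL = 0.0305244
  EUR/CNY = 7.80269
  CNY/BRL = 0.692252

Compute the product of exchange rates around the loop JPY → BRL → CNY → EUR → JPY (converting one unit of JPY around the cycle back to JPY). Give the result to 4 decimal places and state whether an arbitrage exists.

1.0000 (no arbitrage)

Around JPY → BRL → CNY → EUR → JPY: 1 × 0.0305244 ÷ 0.692252 ÷ 7.80269 ÷ 0.00565117 = 1.000000
Product ≈ 1 (deviation 0.000%, within rounding noise).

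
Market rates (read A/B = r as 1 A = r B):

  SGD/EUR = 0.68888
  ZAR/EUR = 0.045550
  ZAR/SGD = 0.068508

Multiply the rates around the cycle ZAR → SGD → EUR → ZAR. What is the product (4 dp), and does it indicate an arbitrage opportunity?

Around ZAR → SGD → EUR → ZAR: 1 × 0.068508 × 0.68888 ÷ 0.045550 = 1.036088
Product > 1; profitable direction is ZAR → SGD → EUR → ZAR.

1.0361 (arbitrage exists)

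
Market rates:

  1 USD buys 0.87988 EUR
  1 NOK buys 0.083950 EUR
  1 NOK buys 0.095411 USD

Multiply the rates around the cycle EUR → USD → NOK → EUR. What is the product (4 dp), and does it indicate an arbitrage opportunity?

1.0000 (no arbitrage)

Around EUR → USD → NOK → EUR: 1 ÷ 0.87988 ÷ 0.095411 × 0.083950 = 0.999997
Product ≈ 1 (deviation 0.000%, within rounding noise).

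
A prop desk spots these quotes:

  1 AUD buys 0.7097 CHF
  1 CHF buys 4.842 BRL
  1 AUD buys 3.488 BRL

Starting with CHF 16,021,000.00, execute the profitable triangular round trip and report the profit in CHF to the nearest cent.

Profit: CHF 240,721.03

Profitable loop is CHF → AUD → BRL → CHF:
CHF 16,021,000.00 ÷ 0.7097 = AUD 22,574,327.18
AUD 22,574,327.18 × 3.488 = BRL 78,739,253.21
BRL 78,739,253.21 ÷ 4.842 = CHF 16,261,721.03
Profit = CHF 16,261,721.03 − CHF 16,021,000.00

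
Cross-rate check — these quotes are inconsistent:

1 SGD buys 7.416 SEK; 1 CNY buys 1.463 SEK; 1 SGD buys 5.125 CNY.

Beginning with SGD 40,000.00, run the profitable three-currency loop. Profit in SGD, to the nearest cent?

Profitable loop is SGD → CNY → SEK → SGD:
SGD 40,000.00 × 5.125 = CNY 205,000.00
CNY 205,000.00 × 1.463 = SEK 299,915.00
SEK 299,915.00 ÷ 7.416 = SGD 40,441.61
Profit = SGD 40,441.61 − SGD 40,000.00

Profit: SGD 441.61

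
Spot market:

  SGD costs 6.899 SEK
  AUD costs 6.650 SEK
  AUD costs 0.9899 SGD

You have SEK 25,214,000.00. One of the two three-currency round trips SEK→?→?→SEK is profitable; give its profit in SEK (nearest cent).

Profit: SEK 679,906.32

Profitable loop is SEK → AUD → SGD → SEK:
SEK 25,214,000.00 ÷ 6.650 = AUD 3,791,578.95
AUD 3,791,578.95 × 0.9899 = SGD 3,753,284.00
SGD 3,753,284.00 × 6.899 = SEK 25,893,906.32
Profit = SEK 25,893,906.32 − SEK 25,214,000.00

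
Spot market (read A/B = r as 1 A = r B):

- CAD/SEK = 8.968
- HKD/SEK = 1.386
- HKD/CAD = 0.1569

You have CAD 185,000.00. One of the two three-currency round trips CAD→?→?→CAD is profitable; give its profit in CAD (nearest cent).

Profitable loop is CAD → SEK → HKD → CAD:
CAD 185,000.00 × 8.968 = SEK 1,659,080.00
SEK 1,659,080.00 ÷ 1.386 = HKD 1,197,027.42
HKD 1,197,027.42 × 0.1569 = CAD 187,813.60
Profit = CAD 187,813.60 − CAD 185,000.00

Profit: CAD 2,813.60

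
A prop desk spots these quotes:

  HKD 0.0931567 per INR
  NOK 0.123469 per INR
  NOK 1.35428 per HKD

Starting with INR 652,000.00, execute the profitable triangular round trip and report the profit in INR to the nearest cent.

Profitable loop is INR → HKD → NOK → INR:
INR 652,000.00 × 0.0931567 = HKD 60,738.17
HKD 60,738.17 × 1.35428 = NOK 82,256.49
NOK 82,256.49 ÷ 0.123469 = INR 666,211.65
Profit = INR 666,211.65 − INR 652,000.00

Profit: INR 14,211.65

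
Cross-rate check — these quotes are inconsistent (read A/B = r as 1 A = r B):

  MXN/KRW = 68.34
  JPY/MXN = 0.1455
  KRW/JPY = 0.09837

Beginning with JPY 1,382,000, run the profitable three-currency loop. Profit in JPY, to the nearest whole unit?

Profit: JPY 30,887

Profitable loop is JPY → KRW → MXN → JPY:
JPY 1,382,000 ÷ 0.09837 = KRW 14,048,999
KRW 14,048,999 ÷ 68.34 = MXN 205,575.05
MXN 205,575.05 ÷ 0.1455 = JPY 1,412,887
Profit = JPY 1,412,887 − JPY 1,382,000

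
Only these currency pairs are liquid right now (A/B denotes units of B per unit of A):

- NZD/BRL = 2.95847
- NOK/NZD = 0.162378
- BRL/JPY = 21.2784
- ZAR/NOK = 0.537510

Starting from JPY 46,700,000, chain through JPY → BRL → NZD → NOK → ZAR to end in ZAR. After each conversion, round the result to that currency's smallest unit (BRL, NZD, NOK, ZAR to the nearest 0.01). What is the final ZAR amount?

JPY 46,700,000 ÷ 21.2784 = BRL 2,194,713.89
BRL 2,194,713.89 ÷ 2.95847 = NZD 741,840.85
NZD 741,840.85 ÷ 0.162378 = NOK 4,568,604.43
NOK 4,568,604.43 ÷ 0.537510 = ZAR 8,499,571.04

ZAR 8,499,571.04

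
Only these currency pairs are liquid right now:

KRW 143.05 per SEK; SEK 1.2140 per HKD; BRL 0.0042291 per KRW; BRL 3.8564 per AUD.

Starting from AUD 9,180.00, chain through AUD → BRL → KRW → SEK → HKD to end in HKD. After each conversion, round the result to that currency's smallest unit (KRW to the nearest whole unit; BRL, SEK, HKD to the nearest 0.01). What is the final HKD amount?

AUD 9,180.00 × 3.8564 = BRL 35,401.75
BRL 35,401.75 ÷ 0.0042291 = KRW 8,370,989
KRW 8,370,989 ÷ 143.05 = SEK 58,517.92
SEK 58,517.92 ÷ 1.2140 = HKD 48,202.57

HKD 48,202.57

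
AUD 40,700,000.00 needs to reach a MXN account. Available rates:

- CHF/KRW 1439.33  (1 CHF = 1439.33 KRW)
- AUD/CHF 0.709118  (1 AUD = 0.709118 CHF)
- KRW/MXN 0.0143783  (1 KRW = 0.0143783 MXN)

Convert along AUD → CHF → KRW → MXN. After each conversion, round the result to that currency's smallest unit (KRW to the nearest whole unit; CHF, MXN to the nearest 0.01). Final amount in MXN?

MXN 597,283,939.47

AUD 40,700,000.00 × 0.709118 = CHF 28,861,102.60
CHF 28,861,102.60 × 1439.33 = KRW 41,540,650,805
KRW 41,540,650,805 × 0.0143783 = MXN 597,283,939.47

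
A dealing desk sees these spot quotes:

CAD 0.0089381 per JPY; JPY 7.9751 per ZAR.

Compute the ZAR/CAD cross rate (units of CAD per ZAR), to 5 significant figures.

ZAR/CAD = 0.071282

1 ZAR × 7.9751 = 7.9751 JPY
7.9751 JPY × 0.0089381 = 0.0712822 CAD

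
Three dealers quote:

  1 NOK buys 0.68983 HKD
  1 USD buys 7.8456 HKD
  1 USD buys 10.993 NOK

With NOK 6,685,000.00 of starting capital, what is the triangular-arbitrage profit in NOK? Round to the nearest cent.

Profit: NOK 231,227.47

Profitable loop is NOK → USD → HKD → NOK:
NOK 6,685,000.00 ÷ 10.993 = USD 608,114.25
USD 608,114.25 × 7.8456 = HKD 4,771,021.20
HKD 4,771,021.20 ÷ 0.68983 = NOK 6,916,227.47
Profit = NOK 6,916,227.47 − NOK 6,685,000.00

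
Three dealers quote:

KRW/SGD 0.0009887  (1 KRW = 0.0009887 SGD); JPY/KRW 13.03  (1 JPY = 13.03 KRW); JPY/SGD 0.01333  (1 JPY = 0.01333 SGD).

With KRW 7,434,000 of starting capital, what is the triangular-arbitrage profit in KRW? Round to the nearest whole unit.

Profit: KRW 258,079

Profitable loop is KRW → JPY → SGD → KRW:
KRW 7,434,000 ÷ 13.03 = JPY 570,530
JPY 570,530 × 0.01333 = SGD 7,605.16
SGD 7,605.16 ÷ 0.0009887 = KRW 7,692,079
Profit = KRW 7,692,079 − KRW 7,434,000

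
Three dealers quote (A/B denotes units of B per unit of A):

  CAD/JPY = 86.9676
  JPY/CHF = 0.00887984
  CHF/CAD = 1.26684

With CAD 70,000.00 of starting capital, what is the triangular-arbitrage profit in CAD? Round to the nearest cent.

Profitable loop is CAD → CHF → JPY → CAD:
CAD 70,000.00 ÷ 1.26684 = CHF 55,255.60
CHF 55,255.60 ÷ 0.00887984 = JPY 6,222,589
JPY 6,222,589 ÷ 86.9676 = CAD 71,550.66
Profit = CAD 71,550.66 − CAD 70,000.00

Profit: CAD 1,550.66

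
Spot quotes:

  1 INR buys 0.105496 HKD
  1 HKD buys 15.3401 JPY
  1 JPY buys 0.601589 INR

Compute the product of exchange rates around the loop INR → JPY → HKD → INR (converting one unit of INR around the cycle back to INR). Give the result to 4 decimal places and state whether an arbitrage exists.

1.0272 (arbitrage exists)

Around INR → JPY → HKD → INR: 1 ÷ 0.601589 ÷ 15.3401 ÷ 0.105496 = 1.027155
Product > 1; profitable direction is INR → JPY → HKD → INR.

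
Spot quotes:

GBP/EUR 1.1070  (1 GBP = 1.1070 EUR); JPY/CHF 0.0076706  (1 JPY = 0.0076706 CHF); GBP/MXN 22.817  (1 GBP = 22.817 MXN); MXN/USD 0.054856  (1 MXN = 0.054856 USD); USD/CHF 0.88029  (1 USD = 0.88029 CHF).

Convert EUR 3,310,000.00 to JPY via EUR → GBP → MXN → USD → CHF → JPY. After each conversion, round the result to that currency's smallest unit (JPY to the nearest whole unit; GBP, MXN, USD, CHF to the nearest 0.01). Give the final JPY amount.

JPY 429,496,355

EUR 3,310,000.00 ÷ 1.1070 = GBP 2,990,063.23
GBP 2,990,063.23 × 22.817 = MXN 68,224,272.72
MXN 68,224,272.72 × 0.054856 = USD 3,742,510.70
USD 3,742,510.70 × 0.88029 = CHF 3,294,494.74
CHF 3,294,494.74 ÷ 0.0076706 = JPY 429,496,355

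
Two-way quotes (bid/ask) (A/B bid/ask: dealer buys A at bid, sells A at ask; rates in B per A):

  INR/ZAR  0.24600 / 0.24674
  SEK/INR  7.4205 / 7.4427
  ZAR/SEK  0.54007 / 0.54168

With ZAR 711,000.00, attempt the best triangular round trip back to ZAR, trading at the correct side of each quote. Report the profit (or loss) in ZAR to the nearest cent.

Best loop ZAR → INR → SEK → ZAR:
ZAR 711,000.00 ÷ 0.24674 (buy INR at ask) = INR 2,881,575.75
INR 2,881,575.75 ÷ 7.4427 (buy SEK at ask) = SEK 387,168.06
SEK 387,168.06 ÷ 0.54168 (buy ZAR at ask) = ZAR 714,754.22

Net profit: ZAR 3,754.22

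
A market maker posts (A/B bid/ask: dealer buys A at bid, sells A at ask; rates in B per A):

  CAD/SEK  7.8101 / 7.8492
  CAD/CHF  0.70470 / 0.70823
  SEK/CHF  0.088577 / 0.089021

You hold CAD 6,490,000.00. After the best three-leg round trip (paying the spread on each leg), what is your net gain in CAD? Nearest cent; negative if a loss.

Best loop CAD → CHF → SEK → CAD:
CAD 6,490,000.00 × 0.70470 (sell CAD at bid) = CHF 4,573,503.00
CHF 4,573,503.00 ÷ 0.089021 (buy SEK at ask) = SEK 51,375,551.84
SEK 51,375,551.84 ÷ 7.8492 (buy CAD at ask) = CAD 6,545,323.32

Net profit: CAD 55,323.32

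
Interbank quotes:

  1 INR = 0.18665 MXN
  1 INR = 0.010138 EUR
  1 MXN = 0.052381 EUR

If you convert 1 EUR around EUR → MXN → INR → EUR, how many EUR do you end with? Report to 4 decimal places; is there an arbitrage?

1.0369 (arbitrage exists)

Around EUR → MXN → INR → EUR: 1 ÷ 0.052381 ÷ 0.18665 × 0.010138 = 1.036933
Product > 1; profitable direction is EUR → MXN → INR → EUR.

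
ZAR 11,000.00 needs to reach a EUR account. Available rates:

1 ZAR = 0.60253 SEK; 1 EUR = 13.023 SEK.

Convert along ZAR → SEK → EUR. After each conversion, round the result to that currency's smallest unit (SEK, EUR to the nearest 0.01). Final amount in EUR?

ZAR 11,000.00 × 0.60253 = SEK 6,627.83
SEK 6,627.83 ÷ 13.023 = EUR 508.93

EUR 508.93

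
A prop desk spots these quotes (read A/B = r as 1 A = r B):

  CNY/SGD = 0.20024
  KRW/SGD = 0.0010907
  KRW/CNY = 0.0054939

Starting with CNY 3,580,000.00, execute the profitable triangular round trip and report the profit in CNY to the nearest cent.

Profitable loop is CNY → SGD → KRW → CNY:
CNY 3,580,000.00 × 0.20024 = SGD 716,859.20
SGD 716,859.20 ÷ 0.0010907 = KRW 657,246,906
KRW 657,246,906 × 0.0054939 = CNY 3,610,848.77
Profit = CNY 3,610,848.77 − CNY 3,580,000.00

Profit: CNY 30,848.77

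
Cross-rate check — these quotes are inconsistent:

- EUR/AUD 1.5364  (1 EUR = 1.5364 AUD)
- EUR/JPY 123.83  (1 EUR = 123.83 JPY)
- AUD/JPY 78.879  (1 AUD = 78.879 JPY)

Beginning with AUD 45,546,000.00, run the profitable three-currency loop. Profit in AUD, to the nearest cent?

Profitable loop is AUD → EUR → JPY → AUD:
AUD 45,546,000.00 ÷ 1.5364 = EUR 29,644,623.80
EUR 29,644,623.80 × 123.83 = JPY 3,670,893,765
JPY 3,670,893,765 ÷ 78.879 = AUD 46,538,289.84
Profit = AUD 46,538,289.84 − AUD 45,546,000.00

Profit: AUD 992,289.84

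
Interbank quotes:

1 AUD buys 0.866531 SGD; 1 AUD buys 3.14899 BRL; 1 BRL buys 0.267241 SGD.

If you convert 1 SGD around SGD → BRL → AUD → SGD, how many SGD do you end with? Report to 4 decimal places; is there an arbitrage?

1.0297 (arbitrage exists)

Around SGD → BRL → AUD → SGD: 1 ÷ 0.267241 ÷ 3.14899 × 0.866531 = 1.029698
Product > 1; profitable direction is SGD → BRL → AUD → SGD.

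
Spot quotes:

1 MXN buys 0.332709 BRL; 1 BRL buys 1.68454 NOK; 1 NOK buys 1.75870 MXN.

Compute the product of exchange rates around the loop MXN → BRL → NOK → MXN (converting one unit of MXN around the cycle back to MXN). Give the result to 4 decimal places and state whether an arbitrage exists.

Around MXN → BRL → NOK → MXN: 1 × 0.332709 × 1.68454 × 1.75870 = 0.985684
Product < 1; profitable direction is MXN → NOK → BRL → MXN.

0.9857 (arbitrage exists)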